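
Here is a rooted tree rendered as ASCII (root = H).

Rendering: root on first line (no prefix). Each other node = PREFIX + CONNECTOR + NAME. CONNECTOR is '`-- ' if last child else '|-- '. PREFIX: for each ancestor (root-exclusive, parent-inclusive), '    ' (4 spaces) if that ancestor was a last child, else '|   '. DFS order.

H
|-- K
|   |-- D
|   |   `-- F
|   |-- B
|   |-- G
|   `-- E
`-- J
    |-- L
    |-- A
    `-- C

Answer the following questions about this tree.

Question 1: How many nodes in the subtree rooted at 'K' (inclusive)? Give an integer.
Subtree rooted at K contains: B, D, E, F, G, K
Count = 6

Answer: 6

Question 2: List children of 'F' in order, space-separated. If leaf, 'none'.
Node F's children (from adjacency): (leaf)

Answer: none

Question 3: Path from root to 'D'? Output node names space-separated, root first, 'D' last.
Walk down from root: H -> K -> D

Answer: H K D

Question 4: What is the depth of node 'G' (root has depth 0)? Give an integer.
Path from root to G: H -> K -> G
Depth = number of edges = 2

Answer: 2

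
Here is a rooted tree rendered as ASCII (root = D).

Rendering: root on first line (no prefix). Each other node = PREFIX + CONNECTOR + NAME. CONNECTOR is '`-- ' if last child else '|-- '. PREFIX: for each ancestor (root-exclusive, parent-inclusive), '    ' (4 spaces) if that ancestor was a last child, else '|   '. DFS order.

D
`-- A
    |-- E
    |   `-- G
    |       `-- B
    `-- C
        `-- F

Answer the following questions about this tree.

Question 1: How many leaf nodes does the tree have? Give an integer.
Answer: 2

Derivation:
Leaves (nodes with no children): B, F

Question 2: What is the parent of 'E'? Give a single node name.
Scan adjacency: E appears as child of A

Answer: A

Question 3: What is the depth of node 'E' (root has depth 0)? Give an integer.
Path from root to E: D -> A -> E
Depth = number of edges = 2

Answer: 2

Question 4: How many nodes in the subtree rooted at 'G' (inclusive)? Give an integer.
Subtree rooted at G contains: B, G
Count = 2

Answer: 2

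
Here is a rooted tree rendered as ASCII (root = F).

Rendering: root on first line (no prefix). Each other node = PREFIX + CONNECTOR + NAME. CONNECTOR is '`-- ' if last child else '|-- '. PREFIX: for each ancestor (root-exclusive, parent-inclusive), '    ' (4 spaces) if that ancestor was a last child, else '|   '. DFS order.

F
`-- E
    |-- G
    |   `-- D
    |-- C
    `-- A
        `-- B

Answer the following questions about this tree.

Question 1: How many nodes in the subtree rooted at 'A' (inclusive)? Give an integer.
Answer: 2

Derivation:
Subtree rooted at A contains: A, B
Count = 2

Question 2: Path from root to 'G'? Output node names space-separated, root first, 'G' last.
Answer: F E G

Derivation:
Walk down from root: F -> E -> G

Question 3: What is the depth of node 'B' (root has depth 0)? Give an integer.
Answer: 3

Derivation:
Path from root to B: F -> E -> A -> B
Depth = number of edges = 3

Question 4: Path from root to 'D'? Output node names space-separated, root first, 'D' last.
Answer: F E G D

Derivation:
Walk down from root: F -> E -> G -> D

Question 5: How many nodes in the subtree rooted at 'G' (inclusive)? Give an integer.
Subtree rooted at G contains: D, G
Count = 2

Answer: 2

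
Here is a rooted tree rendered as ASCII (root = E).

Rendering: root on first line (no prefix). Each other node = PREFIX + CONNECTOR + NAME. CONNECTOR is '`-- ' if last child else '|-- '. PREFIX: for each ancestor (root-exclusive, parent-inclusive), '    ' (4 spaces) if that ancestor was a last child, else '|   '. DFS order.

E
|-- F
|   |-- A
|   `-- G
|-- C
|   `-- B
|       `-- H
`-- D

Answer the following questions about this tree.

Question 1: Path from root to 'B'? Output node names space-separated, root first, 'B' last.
Answer: E C B

Derivation:
Walk down from root: E -> C -> B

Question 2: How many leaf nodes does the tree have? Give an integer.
Leaves (nodes with no children): A, D, G, H

Answer: 4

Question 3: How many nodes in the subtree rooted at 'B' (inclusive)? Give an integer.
Answer: 2

Derivation:
Subtree rooted at B contains: B, H
Count = 2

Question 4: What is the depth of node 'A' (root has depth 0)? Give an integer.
Answer: 2

Derivation:
Path from root to A: E -> F -> A
Depth = number of edges = 2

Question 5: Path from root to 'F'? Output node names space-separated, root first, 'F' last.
Answer: E F

Derivation:
Walk down from root: E -> F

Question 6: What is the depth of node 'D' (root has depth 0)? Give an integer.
Path from root to D: E -> D
Depth = number of edges = 1

Answer: 1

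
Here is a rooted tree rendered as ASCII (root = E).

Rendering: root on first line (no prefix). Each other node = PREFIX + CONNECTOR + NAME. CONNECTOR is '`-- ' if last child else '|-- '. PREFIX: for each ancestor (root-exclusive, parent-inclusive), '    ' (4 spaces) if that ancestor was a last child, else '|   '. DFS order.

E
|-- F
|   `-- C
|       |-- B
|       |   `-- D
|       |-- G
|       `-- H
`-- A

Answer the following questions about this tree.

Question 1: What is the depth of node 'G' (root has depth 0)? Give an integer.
Answer: 3

Derivation:
Path from root to G: E -> F -> C -> G
Depth = number of edges = 3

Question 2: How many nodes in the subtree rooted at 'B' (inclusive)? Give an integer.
Subtree rooted at B contains: B, D
Count = 2

Answer: 2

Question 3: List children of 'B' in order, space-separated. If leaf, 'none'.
Answer: D

Derivation:
Node B's children (from adjacency): D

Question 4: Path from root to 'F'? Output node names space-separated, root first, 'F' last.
Answer: E F

Derivation:
Walk down from root: E -> F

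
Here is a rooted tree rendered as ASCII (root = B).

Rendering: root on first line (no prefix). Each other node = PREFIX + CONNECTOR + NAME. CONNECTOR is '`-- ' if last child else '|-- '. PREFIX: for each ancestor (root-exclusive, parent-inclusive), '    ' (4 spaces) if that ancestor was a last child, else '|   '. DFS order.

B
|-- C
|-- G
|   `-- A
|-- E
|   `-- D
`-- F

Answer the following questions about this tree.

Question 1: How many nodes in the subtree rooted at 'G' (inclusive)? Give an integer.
Answer: 2

Derivation:
Subtree rooted at G contains: A, G
Count = 2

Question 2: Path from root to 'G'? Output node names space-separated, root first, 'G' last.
Walk down from root: B -> G

Answer: B G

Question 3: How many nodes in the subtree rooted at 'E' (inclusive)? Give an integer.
Answer: 2

Derivation:
Subtree rooted at E contains: D, E
Count = 2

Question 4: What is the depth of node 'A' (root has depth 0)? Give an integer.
Path from root to A: B -> G -> A
Depth = number of edges = 2

Answer: 2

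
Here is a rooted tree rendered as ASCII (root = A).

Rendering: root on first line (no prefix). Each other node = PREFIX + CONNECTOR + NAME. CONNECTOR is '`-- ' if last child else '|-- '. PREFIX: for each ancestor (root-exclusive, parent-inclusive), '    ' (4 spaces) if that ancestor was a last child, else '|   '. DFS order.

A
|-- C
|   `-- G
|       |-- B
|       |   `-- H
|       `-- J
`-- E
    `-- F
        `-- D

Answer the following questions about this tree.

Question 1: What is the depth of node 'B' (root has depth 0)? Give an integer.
Answer: 3

Derivation:
Path from root to B: A -> C -> G -> B
Depth = number of edges = 3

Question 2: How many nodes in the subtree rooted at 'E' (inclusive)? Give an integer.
Subtree rooted at E contains: D, E, F
Count = 3

Answer: 3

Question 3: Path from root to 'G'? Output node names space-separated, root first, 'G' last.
Answer: A C G

Derivation:
Walk down from root: A -> C -> G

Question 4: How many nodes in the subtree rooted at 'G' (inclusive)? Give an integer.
Subtree rooted at G contains: B, G, H, J
Count = 4

Answer: 4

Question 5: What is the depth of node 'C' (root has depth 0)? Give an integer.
Path from root to C: A -> C
Depth = number of edges = 1

Answer: 1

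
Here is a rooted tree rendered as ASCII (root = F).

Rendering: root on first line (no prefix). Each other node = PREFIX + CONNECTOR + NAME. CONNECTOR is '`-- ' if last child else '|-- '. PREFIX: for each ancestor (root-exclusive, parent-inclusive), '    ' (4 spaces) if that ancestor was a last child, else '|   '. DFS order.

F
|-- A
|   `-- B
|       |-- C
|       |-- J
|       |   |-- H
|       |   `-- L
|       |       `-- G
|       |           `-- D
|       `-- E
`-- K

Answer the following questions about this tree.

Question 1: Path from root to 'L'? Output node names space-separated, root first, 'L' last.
Walk down from root: F -> A -> B -> J -> L

Answer: F A B J L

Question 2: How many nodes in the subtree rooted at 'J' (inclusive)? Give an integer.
Answer: 5

Derivation:
Subtree rooted at J contains: D, G, H, J, L
Count = 5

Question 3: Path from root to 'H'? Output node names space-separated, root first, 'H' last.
Answer: F A B J H

Derivation:
Walk down from root: F -> A -> B -> J -> H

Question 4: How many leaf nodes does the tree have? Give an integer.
Leaves (nodes with no children): C, D, E, H, K

Answer: 5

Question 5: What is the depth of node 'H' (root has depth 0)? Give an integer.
Answer: 4

Derivation:
Path from root to H: F -> A -> B -> J -> H
Depth = number of edges = 4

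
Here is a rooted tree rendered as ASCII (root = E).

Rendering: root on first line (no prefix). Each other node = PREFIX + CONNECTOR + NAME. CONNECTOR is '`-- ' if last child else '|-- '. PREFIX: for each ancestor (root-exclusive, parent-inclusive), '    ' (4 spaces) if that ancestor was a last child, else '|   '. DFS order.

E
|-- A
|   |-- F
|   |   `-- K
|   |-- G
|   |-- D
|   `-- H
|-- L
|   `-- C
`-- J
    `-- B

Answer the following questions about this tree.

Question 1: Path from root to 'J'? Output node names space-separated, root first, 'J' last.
Walk down from root: E -> J

Answer: E J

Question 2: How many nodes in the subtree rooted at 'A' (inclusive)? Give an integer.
Answer: 6

Derivation:
Subtree rooted at A contains: A, D, F, G, H, K
Count = 6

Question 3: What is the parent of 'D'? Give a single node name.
Answer: A

Derivation:
Scan adjacency: D appears as child of A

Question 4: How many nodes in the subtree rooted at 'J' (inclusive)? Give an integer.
Subtree rooted at J contains: B, J
Count = 2

Answer: 2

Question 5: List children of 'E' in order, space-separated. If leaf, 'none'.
Node E's children (from adjacency): A, L, J

Answer: A L J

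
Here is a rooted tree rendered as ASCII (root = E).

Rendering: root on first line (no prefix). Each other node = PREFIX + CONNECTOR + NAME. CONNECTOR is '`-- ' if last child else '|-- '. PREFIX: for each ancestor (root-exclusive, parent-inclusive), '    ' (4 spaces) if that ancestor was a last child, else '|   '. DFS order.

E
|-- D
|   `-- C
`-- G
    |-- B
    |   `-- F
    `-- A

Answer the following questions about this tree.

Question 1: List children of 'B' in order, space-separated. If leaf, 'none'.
Node B's children (from adjacency): F

Answer: F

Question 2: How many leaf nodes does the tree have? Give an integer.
Leaves (nodes with no children): A, C, F

Answer: 3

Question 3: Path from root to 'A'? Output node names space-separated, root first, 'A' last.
Walk down from root: E -> G -> A

Answer: E G A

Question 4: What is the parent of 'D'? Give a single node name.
Answer: E

Derivation:
Scan adjacency: D appears as child of E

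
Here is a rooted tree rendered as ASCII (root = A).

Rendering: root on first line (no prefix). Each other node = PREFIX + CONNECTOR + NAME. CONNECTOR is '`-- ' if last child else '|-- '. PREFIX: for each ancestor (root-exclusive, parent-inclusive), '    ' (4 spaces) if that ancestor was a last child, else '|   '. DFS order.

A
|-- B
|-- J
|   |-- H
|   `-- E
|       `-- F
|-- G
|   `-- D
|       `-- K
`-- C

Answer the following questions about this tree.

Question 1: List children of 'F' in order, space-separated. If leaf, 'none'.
Node F's children (from adjacency): (leaf)

Answer: none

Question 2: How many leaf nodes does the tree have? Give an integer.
Answer: 5

Derivation:
Leaves (nodes with no children): B, C, F, H, K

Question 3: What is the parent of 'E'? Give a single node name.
Answer: J

Derivation:
Scan adjacency: E appears as child of J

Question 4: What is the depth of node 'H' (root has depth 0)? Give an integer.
Path from root to H: A -> J -> H
Depth = number of edges = 2

Answer: 2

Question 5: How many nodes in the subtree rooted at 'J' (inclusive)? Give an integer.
Subtree rooted at J contains: E, F, H, J
Count = 4

Answer: 4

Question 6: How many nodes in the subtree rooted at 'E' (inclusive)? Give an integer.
Subtree rooted at E contains: E, F
Count = 2

Answer: 2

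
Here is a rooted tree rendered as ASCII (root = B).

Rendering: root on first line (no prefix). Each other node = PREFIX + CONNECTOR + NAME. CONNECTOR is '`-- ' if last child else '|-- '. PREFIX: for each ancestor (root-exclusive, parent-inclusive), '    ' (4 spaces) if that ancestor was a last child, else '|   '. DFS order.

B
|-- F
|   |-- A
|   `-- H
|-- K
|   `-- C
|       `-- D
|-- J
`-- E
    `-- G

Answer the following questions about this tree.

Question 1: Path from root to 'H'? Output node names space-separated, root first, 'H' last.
Answer: B F H

Derivation:
Walk down from root: B -> F -> H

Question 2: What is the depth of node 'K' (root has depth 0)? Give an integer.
Path from root to K: B -> K
Depth = number of edges = 1

Answer: 1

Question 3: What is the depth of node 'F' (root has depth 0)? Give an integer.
Path from root to F: B -> F
Depth = number of edges = 1

Answer: 1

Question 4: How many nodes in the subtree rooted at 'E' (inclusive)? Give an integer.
Answer: 2

Derivation:
Subtree rooted at E contains: E, G
Count = 2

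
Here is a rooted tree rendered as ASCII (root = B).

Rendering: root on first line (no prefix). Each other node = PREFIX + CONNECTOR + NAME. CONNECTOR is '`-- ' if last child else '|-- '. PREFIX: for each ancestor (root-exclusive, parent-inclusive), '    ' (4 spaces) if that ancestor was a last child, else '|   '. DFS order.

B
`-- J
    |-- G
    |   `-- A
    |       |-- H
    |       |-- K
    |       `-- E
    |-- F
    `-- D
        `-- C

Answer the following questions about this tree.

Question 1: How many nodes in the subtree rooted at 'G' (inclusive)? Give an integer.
Answer: 5

Derivation:
Subtree rooted at G contains: A, E, G, H, K
Count = 5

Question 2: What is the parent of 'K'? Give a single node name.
Answer: A

Derivation:
Scan adjacency: K appears as child of A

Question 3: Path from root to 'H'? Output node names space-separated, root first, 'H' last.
Answer: B J G A H

Derivation:
Walk down from root: B -> J -> G -> A -> H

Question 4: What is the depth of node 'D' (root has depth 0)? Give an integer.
Answer: 2

Derivation:
Path from root to D: B -> J -> D
Depth = number of edges = 2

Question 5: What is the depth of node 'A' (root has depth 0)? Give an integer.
Path from root to A: B -> J -> G -> A
Depth = number of edges = 3

Answer: 3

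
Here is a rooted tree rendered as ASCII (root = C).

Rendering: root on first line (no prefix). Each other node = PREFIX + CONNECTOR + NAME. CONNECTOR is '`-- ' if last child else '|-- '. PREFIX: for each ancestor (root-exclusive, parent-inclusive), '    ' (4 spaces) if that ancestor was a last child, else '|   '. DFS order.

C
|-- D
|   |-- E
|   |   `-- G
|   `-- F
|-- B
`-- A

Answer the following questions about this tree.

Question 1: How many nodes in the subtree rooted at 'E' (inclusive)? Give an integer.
Answer: 2

Derivation:
Subtree rooted at E contains: E, G
Count = 2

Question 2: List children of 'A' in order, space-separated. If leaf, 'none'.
Node A's children (from adjacency): (leaf)

Answer: none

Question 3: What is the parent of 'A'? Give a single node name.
Scan adjacency: A appears as child of C

Answer: C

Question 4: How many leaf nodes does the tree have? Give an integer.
Leaves (nodes with no children): A, B, F, G

Answer: 4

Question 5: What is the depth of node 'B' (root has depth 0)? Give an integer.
Answer: 1

Derivation:
Path from root to B: C -> B
Depth = number of edges = 1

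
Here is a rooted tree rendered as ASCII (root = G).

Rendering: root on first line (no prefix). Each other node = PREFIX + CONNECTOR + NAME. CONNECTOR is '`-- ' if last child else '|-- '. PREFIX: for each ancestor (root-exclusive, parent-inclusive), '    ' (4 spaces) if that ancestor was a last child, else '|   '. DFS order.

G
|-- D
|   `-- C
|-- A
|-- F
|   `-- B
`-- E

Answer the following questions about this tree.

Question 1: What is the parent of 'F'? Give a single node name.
Scan adjacency: F appears as child of G

Answer: G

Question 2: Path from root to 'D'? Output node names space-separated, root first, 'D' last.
Answer: G D

Derivation:
Walk down from root: G -> D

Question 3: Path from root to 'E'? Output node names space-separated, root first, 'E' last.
Answer: G E

Derivation:
Walk down from root: G -> E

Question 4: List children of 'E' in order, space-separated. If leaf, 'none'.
Answer: none

Derivation:
Node E's children (from adjacency): (leaf)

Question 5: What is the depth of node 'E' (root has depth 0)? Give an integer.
Path from root to E: G -> E
Depth = number of edges = 1

Answer: 1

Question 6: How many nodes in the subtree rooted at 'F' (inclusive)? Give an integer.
Subtree rooted at F contains: B, F
Count = 2

Answer: 2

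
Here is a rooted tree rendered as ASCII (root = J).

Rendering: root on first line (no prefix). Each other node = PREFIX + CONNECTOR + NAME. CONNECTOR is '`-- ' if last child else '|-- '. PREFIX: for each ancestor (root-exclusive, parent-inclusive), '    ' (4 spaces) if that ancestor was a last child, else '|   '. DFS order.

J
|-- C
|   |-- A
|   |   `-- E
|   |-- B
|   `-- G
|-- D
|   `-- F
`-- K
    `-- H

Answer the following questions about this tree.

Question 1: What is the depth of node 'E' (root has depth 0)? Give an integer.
Path from root to E: J -> C -> A -> E
Depth = number of edges = 3

Answer: 3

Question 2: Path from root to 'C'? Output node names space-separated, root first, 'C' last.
Answer: J C

Derivation:
Walk down from root: J -> C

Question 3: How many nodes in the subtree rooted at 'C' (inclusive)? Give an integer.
Answer: 5

Derivation:
Subtree rooted at C contains: A, B, C, E, G
Count = 5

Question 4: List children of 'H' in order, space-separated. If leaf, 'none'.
Node H's children (from adjacency): (leaf)

Answer: none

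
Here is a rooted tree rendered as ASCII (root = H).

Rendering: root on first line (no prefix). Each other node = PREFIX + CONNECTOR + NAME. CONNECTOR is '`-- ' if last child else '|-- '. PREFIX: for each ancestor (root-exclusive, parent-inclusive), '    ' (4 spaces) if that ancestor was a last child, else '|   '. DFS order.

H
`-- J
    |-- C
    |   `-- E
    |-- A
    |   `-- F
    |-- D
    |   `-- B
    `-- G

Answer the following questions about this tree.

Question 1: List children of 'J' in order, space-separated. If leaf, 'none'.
Answer: C A D G

Derivation:
Node J's children (from adjacency): C, A, D, G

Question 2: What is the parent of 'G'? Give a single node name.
Scan adjacency: G appears as child of J

Answer: J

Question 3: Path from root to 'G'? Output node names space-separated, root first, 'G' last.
Answer: H J G

Derivation:
Walk down from root: H -> J -> G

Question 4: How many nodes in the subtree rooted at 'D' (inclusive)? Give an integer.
Subtree rooted at D contains: B, D
Count = 2

Answer: 2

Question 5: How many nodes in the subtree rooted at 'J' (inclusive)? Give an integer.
Subtree rooted at J contains: A, B, C, D, E, F, G, J
Count = 8

Answer: 8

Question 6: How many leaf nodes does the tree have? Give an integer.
Answer: 4

Derivation:
Leaves (nodes with no children): B, E, F, G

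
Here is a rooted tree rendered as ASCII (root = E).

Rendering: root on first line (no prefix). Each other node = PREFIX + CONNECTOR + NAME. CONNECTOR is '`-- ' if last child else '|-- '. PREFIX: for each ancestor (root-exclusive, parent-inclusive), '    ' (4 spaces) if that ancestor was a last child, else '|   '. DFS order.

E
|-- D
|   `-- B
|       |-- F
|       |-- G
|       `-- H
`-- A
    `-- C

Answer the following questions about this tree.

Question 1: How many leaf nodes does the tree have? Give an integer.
Leaves (nodes with no children): C, F, G, H

Answer: 4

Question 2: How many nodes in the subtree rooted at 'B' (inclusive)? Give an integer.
Answer: 4

Derivation:
Subtree rooted at B contains: B, F, G, H
Count = 4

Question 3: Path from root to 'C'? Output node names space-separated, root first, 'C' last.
Answer: E A C

Derivation:
Walk down from root: E -> A -> C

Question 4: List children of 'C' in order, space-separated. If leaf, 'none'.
Answer: none

Derivation:
Node C's children (from adjacency): (leaf)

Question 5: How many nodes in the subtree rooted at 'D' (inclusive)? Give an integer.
Answer: 5

Derivation:
Subtree rooted at D contains: B, D, F, G, H
Count = 5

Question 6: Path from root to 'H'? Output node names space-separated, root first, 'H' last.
Answer: E D B H

Derivation:
Walk down from root: E -> D -> B -> H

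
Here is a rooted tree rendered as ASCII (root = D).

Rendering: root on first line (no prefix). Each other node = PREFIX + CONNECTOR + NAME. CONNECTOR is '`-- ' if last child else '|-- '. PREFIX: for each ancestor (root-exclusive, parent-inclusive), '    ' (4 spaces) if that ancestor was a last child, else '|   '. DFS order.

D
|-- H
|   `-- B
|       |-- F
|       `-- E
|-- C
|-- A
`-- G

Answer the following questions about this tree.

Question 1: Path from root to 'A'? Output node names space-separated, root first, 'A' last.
Walk down from root: D -> A

Answer: D A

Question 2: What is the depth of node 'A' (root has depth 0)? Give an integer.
Path from root to A: D -> A
Depth = number of edges = 1

Answer: 1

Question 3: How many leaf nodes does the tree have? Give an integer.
Answer: 5

Derivation:
Leaves (nodes with no children): A, C, E, F, G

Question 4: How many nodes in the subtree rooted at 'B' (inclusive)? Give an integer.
Answer: 3

Derivation:
Subtree rooted at B contains: B, E, F
Count = 3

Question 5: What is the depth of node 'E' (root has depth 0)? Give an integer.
Answer: 3

Derivation:
Path from root to E: D -> H -> B -> E
Depth = number of edges = 3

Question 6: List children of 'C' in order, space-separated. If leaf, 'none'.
Answer: none

Derivation:
Node C's children (from adjacency): (leaf)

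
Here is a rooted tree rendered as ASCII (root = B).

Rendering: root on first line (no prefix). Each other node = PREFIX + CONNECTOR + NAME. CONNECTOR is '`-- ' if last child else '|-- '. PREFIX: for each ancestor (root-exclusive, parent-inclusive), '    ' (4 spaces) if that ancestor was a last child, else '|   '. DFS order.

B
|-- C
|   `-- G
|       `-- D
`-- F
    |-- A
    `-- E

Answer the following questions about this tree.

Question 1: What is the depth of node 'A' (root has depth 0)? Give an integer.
Answer: 2

Derivation:
Path from root to A: B -> F -> A
Depth = number of edges = 2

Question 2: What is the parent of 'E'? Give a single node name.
Answer: F

Derivation:
Scan adjacency: E appears as child of F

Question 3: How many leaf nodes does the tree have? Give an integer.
Leaves (nodes with no children): A, D, E

Answer: 3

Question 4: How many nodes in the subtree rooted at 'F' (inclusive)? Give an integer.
Answer: 3

Derivation:
Subtree rooted at F contains: A, E, F
Count = 3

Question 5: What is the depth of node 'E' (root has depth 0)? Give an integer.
Answer: 2

Derivation:
Path from root to E: B -> F -> E
Depth = number of edges = 2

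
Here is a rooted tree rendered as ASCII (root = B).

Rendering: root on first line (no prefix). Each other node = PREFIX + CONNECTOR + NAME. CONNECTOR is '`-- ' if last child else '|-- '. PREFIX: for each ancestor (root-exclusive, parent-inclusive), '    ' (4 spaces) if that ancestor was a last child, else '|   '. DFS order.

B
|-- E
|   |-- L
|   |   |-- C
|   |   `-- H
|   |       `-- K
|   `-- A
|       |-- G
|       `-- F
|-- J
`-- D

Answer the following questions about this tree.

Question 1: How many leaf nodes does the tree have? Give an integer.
Answer: 6

Derivation:
Leaves (nodes with no children): C, D, F, G, J, K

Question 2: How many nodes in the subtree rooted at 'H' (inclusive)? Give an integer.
Answer: 2

Derivation:
Subtree rooted at H contains: H, K
Count = 2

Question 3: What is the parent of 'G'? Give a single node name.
Scan adjacency: G appears as child of A

Answer: A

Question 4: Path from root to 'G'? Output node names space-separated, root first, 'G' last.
Answer: B E A G

Derivation:
Walk down from root: B -> E -> A -> G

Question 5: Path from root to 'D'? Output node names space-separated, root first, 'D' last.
Walk down from root: B -> D

Answer: B D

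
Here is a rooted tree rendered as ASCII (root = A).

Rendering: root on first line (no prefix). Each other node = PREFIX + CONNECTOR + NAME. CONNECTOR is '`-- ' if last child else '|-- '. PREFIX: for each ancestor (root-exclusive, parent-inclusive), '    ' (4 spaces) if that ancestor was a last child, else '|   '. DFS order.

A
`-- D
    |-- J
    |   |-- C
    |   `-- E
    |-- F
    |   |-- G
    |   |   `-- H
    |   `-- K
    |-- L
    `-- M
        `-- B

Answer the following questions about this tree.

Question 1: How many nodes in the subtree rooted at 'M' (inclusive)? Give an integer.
Subtree rooted at M contains: B, M
Count = 2

Answer: 2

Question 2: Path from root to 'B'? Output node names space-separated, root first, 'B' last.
Walk down from root: A -> D -> M -> B

Answer: A D M B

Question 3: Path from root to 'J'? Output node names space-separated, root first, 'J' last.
Answer: A D J

Derivation:
Walk down from root: A -> D -> J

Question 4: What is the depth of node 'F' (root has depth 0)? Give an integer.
Answer: 2

Derivation:
Path from root to F: A -> D -> F
Depth = number of edges = 2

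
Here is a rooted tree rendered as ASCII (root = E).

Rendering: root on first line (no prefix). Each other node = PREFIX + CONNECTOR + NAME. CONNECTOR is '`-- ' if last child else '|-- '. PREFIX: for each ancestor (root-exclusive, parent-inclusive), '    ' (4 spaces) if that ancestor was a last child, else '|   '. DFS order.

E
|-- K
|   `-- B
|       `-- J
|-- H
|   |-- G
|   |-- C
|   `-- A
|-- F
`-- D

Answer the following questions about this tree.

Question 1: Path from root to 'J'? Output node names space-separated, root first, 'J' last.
Answer: E K B J

Derivation:
Walk down from root: E -> K -> B -> J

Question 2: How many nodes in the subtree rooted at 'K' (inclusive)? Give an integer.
Subtree rooted at K contains: B, J, K
Count = 3

Answer: 3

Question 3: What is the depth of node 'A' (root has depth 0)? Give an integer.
Path from root to A: E -> H -> A
Depth = number of edges = 2

Answer: 2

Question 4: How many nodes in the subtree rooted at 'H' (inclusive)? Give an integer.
Subtree rooted at H contains: A, C, G, H
Count = 4

Answer: 4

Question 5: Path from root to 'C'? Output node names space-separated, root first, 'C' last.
Walk down from root: E -> H -> C

Answer: E H C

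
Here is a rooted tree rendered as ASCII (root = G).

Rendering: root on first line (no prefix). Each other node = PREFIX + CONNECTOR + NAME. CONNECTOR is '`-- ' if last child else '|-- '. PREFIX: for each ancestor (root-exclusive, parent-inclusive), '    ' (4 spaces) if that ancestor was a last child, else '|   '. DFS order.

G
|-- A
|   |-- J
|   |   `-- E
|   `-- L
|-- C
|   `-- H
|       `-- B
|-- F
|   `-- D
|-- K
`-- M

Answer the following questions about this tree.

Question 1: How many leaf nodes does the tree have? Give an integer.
Leaves (nodes with no children): B, D, E, K, L, M

Answer: 6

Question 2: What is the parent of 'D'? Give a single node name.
Answer: F

Derivation:
Scan adjacency: D appears as child of F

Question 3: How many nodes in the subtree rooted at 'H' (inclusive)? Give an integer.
Subtree rooted at H contains: B, H
Count = 2

Answer: 2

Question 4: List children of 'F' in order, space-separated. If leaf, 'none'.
Answer: D

Derivation:
Node F's children (from adjacency): D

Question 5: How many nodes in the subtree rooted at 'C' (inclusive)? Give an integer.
Answer: 3

Derivation:
Subtree rooted at C contains: B, C, H
Count = 3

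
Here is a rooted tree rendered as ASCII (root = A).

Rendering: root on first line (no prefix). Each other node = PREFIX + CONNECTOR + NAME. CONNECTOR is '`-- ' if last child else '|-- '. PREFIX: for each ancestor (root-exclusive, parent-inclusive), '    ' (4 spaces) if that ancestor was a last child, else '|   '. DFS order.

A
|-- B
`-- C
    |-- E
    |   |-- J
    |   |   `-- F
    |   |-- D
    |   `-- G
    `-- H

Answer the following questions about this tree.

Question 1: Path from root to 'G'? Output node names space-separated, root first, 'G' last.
Answer: A C E G

Derivation:
Walk down from root: A -> C -> E -> G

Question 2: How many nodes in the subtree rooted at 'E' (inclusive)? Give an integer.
Answer: 5

Derivation:
Subtree rooted at E contains: D, E, F, G, J
Count = 5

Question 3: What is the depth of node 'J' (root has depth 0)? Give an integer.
Answer: 3

Derivation:
Path from root to J: A -> C -> E -> J
Depth = number of edges = 3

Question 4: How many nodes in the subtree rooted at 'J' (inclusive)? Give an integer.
Subtree rooted at J contains: F, J
Count = 2

Answer: 2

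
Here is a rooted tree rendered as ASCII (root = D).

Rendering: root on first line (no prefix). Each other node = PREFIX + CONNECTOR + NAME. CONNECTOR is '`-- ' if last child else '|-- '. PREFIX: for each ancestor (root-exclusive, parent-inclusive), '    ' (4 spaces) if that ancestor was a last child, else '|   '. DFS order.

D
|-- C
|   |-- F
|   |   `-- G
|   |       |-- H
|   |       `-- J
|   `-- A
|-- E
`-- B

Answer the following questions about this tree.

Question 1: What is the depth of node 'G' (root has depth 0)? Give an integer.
Answer: 3

Derivation:
Path from root to G: D -> C -> F -> G
Depth = number of edges = 3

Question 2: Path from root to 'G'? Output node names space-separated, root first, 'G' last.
Answer: D C F G

Derivation:
Walk down from root: D -> C -> F -> G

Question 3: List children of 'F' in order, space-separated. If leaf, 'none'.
Answer: G

Derivation:
Node F's children (from adjacency): G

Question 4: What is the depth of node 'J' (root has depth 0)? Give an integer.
Path from root to J: D -> C -> F -> G -> J
Depth = number of edges = 4

Answer: 4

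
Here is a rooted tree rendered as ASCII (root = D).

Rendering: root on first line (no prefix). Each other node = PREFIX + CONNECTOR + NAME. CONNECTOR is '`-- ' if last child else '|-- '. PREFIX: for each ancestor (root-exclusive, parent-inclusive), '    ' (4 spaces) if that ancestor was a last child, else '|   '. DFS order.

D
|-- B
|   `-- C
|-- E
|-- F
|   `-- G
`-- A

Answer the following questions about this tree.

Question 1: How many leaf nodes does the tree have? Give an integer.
Leaves (nodes with no children): A, C, E, G

Answer: 4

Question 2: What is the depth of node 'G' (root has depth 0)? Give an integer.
Path from root to G: D -> F -> G
Depth = number of edges = 2

Answer: 2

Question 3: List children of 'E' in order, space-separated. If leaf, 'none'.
Node E's children (from adjacency): (leaf)

Answer: none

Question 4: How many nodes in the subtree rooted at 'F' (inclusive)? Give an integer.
Answer: 2

Derivation:
Subtree rooted at F contains: F, G
Count = 2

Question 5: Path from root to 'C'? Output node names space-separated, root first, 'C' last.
Walk down from root: D -> B -> C

Answer: D B C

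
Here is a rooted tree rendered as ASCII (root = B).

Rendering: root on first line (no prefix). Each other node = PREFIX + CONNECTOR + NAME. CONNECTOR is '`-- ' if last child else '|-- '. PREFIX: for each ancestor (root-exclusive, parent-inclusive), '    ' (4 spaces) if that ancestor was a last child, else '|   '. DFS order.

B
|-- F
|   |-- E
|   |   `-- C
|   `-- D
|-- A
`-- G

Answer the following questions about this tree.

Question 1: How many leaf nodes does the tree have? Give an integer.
Leaves (nodes with no children): A, C, D, G

Answer: 4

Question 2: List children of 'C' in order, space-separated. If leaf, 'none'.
Answer: none

Derivation:
Node C's children (from adjacency): (leaf)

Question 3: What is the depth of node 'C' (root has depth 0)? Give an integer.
Answer: 3

Derivation:
Path from root to C: B -> F -> E -> C
Depth = number of edges = 3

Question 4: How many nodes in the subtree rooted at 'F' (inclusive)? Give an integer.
Answer: 4

Derivation:
Subtree rooted at F contains: C, D, E, F
Count = 4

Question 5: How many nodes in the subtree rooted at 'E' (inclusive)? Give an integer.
Answer: 2

Derivation:
Subtree rooted at E contains: C, E
Count = 2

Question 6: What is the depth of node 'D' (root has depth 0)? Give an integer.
Answer: 2

Derivation:
Path from root to D: B -> F -> D
Depth = number of edges = 2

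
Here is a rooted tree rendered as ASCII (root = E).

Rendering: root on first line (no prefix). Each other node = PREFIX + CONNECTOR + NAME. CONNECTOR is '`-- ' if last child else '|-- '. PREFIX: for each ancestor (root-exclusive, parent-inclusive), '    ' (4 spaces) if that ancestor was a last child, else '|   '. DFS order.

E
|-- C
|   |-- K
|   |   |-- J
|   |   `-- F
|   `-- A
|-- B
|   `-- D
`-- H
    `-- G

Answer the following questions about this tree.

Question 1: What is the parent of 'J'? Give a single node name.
Scan adjacency: J appears as child of K

Answer: K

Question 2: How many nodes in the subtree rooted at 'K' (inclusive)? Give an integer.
Subtree rooted at K contains: F, J, K
Count = 3

Answer: 3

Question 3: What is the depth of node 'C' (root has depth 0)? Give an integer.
Answer: 1

Derivation:
Path from root to C: E -> C
Depth = number of edges = 1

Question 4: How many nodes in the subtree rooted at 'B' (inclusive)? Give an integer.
Subtree rooted at B contains: B, D
Count = 2

Answer: 2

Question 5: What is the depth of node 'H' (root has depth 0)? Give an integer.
Answer: 1

Derivation:
Path from root to H: E -> H
Depth = number of edges = 1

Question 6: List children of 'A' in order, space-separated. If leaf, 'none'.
Node A's children (from adjacency): (leaf)

Answer: none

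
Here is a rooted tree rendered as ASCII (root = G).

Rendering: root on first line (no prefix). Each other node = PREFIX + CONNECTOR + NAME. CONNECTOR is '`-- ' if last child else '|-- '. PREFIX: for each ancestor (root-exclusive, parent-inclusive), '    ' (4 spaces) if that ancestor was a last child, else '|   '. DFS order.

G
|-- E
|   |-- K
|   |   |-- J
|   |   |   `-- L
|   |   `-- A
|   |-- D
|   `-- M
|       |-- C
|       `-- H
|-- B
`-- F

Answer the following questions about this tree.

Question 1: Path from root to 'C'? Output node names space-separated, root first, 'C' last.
Answer: G E M C

Derivation:
Walk down from root: G -> E -> M -> C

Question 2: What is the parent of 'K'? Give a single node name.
Answer: E

Derivation:
Scan adjacency: K appears as child of E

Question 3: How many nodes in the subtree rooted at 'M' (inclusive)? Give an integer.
Answer: 3

Derivation:
Subtree rooted at M contains: C, H, M
Count = 3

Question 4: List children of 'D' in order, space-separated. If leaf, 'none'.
Node D's children (from adjacency): (leaf)

Answer: none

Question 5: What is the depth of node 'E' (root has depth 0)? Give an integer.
Path from root to E: G -> E
Depth = number of edges = 1

Answer: 1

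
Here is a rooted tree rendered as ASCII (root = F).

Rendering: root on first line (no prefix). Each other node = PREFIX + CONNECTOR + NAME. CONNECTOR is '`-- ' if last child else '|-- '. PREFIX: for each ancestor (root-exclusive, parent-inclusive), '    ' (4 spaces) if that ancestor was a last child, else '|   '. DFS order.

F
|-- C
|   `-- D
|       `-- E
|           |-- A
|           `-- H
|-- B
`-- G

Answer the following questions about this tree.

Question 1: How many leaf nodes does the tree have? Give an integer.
Leaves (nodes with no children): A, B, G, H

Answer: 4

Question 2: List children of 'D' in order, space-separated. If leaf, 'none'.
Answer: E

Derivation:
Node D's children (from adjacency): E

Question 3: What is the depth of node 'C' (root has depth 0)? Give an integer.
Path from root to C: F -> C
Depth = number of edges = 1

Answer: 1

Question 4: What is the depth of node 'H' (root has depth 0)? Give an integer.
Path from root to H: F -> C -> D -> E -> H
Depth = number of edges = 4

Answer: 4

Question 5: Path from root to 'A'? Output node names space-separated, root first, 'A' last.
Answer: F C D E A

Derivation:
Walk down from root: F -> C -> D -> E -> A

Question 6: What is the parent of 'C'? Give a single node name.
Answer: F

Derivation:
Scan adjacency: C appears as child of F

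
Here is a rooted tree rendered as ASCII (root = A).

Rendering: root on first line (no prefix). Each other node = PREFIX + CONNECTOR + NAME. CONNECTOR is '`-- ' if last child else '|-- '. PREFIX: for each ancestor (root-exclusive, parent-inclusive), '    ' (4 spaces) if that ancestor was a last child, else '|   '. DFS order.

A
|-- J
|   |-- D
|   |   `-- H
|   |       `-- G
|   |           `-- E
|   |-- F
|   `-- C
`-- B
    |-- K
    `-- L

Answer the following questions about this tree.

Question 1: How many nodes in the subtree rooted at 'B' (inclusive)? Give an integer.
Subtree rooted at B contains: B, K, L
Count = 3

Answer: 3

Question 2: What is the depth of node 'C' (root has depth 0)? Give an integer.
Answer: 2

Derivation:
Path from root to C: A -> J -> C
Depth = number of edges = 2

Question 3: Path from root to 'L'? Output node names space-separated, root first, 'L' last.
Answer: A B L

Derivation:
Walk down from root: A -> B -> L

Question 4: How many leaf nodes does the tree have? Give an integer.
Answer: 5

Derivation:
Leaves (nodes with no children): C, E, F, K, L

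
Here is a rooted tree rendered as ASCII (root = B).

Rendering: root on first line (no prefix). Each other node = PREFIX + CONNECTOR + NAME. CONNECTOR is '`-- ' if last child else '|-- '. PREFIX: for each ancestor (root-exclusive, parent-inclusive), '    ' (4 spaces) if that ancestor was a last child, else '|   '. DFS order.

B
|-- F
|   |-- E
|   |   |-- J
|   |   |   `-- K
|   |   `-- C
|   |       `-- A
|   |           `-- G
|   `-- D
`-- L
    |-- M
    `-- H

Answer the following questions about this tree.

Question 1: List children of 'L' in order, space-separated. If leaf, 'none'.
Answer: M H

Derivation:
Node L's children (from adjacency): M, H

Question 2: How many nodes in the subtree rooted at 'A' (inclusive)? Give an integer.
Answer: 2

Derivation:
Subtree rooted at A contains: A, G
Count = 2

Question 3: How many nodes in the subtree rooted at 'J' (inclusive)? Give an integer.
Answer: 2

Derivation:
Subtree rooted at J contains: J, K
Count = 2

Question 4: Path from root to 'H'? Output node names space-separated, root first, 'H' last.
Answer: B L H

Derivation:
Walk down from root: B -> L -> H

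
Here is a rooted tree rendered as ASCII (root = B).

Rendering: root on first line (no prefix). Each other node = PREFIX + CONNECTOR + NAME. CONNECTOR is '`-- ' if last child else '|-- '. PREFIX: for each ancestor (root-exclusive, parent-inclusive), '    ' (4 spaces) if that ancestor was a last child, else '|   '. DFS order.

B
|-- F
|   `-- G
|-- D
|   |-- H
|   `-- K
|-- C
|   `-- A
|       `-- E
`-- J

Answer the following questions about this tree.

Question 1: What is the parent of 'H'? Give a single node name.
Scan adjacency: H appears as child of D

Answer: D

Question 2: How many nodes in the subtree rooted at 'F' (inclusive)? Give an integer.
Subtree rooted at F contains: F, G
Count = 2

Answer: 2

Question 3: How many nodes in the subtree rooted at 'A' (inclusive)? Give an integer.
Subtree rooted at A contains: A, E
Count = 2

Answer: 2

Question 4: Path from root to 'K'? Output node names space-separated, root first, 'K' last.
Answer: B D K

Derivation:
Walk down from root: B -> D -> K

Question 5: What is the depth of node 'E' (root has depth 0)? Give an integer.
Path from root to E: B -> C -> A -> E
Depth = number of edges = 3

Answer: 3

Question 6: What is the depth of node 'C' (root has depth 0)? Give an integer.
Path from root to C: B -> C
Depth = number of edges = 1

Answer: 1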